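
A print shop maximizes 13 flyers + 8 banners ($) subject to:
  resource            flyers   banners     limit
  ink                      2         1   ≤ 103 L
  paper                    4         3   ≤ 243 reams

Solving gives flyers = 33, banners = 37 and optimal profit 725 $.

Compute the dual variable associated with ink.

Both ink and paper are binding at x*.
Dual feasibility on the basic columns requires 2·y_ink + 4·y_paper = 13, 1·y_ink + 3·y_paper = 8.
→ y_ink = 3.5 and y_paper = 1.5.
Shadow price of ink = 3.5.

3.5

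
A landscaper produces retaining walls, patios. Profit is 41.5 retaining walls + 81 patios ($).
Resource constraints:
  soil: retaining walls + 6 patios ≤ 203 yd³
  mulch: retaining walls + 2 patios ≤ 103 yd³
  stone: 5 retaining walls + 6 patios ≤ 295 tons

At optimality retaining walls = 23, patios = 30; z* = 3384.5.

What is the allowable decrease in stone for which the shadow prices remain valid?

Binding constraints: soil, stone. The basis is B = [[1,6],[5,6]] with det -24.
Per unit decrease in stone, x* moves by d = (-0.25, 0.0417).
The basis stays optimal until retaining walls reaches 0; allowable decrease = 92 tons.

92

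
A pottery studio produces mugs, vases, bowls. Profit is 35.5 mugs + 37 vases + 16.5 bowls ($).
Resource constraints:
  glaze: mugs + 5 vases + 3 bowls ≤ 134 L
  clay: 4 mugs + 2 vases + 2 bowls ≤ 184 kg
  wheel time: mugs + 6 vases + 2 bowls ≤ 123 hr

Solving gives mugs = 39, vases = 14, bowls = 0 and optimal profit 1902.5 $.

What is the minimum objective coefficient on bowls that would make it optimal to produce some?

23

Binding: clay and wheel time. Non-binding: glaze (25 unused).
Since glaze is not tight, its dual is 0.
Dual feasibility on the basic columns requires 4·y_clay + 1·y_wheel time = 35.5, 2·y_clay + 6·y_wheel time = 37.
Solving: y_clay = 8, y_wheel time = 3.5.
bowls enters the basis when its profit ≥ yᵀa₃ = 8·2 + 3.5·2 = 23.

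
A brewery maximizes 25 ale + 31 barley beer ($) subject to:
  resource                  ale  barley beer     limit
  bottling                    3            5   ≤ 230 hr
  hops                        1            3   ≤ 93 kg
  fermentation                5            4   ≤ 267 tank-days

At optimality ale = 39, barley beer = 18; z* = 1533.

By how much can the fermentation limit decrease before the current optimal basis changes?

143

Binding constraints: hops, fermentation. The basis is B = [[1,3],[5,4]] with det -11.
Per unit decrease in fermentation, x* moves by d = (-0.2727, 0.0909).
The basis stays optimal until ale reaches 0; allowable decrease = 143 tank-days.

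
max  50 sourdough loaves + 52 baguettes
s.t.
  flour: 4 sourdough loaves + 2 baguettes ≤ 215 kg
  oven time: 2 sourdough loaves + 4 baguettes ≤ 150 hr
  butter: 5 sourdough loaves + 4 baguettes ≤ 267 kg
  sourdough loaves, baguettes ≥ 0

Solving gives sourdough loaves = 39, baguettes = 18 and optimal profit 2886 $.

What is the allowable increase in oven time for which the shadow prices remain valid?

Binding constraints: oven time, butter. The basis is B = [[2,4],[5,4]] with det -12.
Per unit increase in oven time, x* moves by d = (-0.3333, 0.4167).
The basis stays optimal until sourdough loaves reaches 0; allowable increase = 117 hr.

117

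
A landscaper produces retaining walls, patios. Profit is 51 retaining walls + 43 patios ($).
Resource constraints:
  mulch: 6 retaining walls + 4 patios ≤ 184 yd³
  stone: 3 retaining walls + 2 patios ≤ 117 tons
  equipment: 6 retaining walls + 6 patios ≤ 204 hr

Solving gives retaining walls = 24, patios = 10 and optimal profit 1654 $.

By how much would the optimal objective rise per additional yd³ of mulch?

4

Binding: mulch and equipment. Non-binding: stone (25 unused).
Since stone is not tight, its dual is 0.
Dual feasibility on the basic columns requires 6·y_mulch + 6·y_equipment = 51, 4·y_mulch + 6·y_equipment = 43.
→ y_mulch = 4 and y_equipment = 4.5.
Shadow price of mulch = 4.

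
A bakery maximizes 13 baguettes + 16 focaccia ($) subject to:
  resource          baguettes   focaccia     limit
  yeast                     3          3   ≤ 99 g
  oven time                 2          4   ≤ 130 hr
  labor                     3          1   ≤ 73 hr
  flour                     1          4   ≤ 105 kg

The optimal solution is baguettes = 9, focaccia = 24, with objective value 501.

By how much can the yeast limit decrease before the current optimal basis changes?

20.25

Binding constraints: yeast, flour. The basis is B = [[3,3],[1,4]] with det 9.
Per unit decrease in yeast, x* moves by d = (-0.4444, 0.1111).
The basis stays optimal until baguettes reaches 0; allowable decrease = 20.25 g.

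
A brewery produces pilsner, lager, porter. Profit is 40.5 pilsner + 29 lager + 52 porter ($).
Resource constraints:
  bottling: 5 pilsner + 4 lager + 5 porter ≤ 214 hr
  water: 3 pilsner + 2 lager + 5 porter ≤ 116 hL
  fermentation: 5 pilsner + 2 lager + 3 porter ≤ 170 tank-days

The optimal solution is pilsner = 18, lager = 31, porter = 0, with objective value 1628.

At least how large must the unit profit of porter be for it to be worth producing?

57.5

At the optimum: bottling uses 214 of 214 (binding); water uses 116 of 116 (binding); fermentation uses 152 of 170 (slack = 18).
Slack constraints have shadow price 0 (complementary slackness).
Dual feasibility on the basic columns requires 5·y_bottling + 3·y_water = 40.5, 4·y_bottling + 2·y_water = 29.
Solving: y_bottling = 3, y_water = 8.5.
porter enters the basis when its profit ≥ yᵀa₃ = 3·5 + 8.5·5 = 57.5.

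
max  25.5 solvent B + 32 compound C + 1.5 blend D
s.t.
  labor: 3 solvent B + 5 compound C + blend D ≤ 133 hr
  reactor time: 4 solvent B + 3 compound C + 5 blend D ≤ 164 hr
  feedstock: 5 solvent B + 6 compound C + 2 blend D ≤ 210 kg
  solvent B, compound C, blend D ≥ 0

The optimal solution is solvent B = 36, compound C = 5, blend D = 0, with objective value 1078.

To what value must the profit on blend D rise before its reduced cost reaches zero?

At the optimum: labor uses 133 of 133 (binding); reactor time uses 159 of 164 (slack = 5); feedstock uses 210 of 210 (binding).
Slack constraints have shadow price 0 (complementary slackness).
The binding rows give the dual system: 3·y_labor + 5·y_feedstock = 25.5 and 5·y_labor + 6·y_feedstock = 32.
Solving: y_labor = 1, y_feedstock = 4.5.
blend D enters the basis when its profit ≥ yᵀa₃ = 1·1 + 4.5·2 = 10.

10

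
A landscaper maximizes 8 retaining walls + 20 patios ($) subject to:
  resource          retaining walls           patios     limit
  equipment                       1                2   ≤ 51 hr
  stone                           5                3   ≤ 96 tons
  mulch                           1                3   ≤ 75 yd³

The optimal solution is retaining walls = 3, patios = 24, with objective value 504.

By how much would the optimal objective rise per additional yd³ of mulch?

4

Binding: equipment and mulch. Non-binding: stone (9 unused).
Slack constraints have shadow price 0 (complementary slackness).
The binding rows give the dual system: 1·y_equipment + 1·y_mulch = 8 and 2·y_equipment + 3·y_mulch = 20.
Solving: y_equipment = 4, y_mulch = 4.
Shadow price of mulch = 4.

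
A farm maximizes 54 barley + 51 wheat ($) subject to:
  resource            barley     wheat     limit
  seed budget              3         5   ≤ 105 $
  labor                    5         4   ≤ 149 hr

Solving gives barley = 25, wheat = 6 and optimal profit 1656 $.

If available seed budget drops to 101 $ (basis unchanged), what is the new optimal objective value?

Both seed budget and labor are binding at x*.
The binding rows give the dual system: 3·y_seed budget + 5·y_labor = 54 and 5·y_seed budget + 4·y_labor = 51.
Solving: y_seed budget = 3, y_labor = 9.
Δz = y_seed budget·Δb = 3 × (-4) = -12, so new z* = 1656 − 12 = 1644.

1644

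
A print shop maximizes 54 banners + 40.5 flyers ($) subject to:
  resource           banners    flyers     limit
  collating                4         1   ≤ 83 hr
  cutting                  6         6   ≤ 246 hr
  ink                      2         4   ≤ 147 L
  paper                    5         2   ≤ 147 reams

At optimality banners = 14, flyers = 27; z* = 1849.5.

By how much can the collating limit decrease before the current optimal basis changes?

Binding constraints: collating, cutting. The basis is B = [[4,1],[6,6]] with det 18.
Per unit decrease in collating, x* moves by d = (-0.3333, 0.3333).
The basis stays optimal until ink becomes binding; allowable decrease = 16.5 hr.

16.5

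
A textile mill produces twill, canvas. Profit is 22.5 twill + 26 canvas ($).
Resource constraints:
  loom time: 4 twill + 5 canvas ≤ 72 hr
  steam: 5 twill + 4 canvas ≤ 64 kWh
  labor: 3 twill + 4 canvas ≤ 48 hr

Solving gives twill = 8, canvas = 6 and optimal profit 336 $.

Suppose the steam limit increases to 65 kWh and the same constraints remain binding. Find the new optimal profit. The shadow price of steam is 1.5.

337.5

Δb = 1, so new z* = 336 + (1.5)·(1) = 336 + 1.5 = 337.5.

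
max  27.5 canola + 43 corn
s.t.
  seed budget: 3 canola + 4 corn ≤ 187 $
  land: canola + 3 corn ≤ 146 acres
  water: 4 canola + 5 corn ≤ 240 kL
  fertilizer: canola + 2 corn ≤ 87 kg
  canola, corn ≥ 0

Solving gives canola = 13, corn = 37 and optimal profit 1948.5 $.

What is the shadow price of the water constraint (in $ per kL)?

Check each constraint at x*: seed budget 187/187 (tight); land 124/146 (slack 22); water 237/240 (slack 3); fertilizer 87/87 (tight).
Since land, water are not tight, their duals are 0.
From A_Bᵀ y = c: 3·y_seed budget + 1·y_fertilizer = 27.5; 4·y_seed budget + 2·y_fertilizer = 43.
Solving: y_seed budget = 6, y_fertilizer = 9.5.
Shadow price of water = 0.

0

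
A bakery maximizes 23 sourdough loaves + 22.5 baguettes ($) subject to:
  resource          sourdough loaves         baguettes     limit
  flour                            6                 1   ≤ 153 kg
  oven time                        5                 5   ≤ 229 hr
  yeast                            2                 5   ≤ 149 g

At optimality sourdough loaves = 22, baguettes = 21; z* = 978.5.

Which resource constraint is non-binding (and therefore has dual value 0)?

oven time

flour: 153/153 (binding)
oven time: 215/229 (slack 14)
yeast: 149/149 (binding)
By complementary slackness, a constraint with positive slack has shadow price 0 → oven time.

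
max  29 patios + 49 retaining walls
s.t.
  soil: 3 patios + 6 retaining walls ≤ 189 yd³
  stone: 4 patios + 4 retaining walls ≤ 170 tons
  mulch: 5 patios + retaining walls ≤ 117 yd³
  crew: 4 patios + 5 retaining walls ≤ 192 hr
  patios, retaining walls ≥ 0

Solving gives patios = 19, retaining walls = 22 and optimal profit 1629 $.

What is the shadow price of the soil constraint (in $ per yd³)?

8

At the optimum: soil uses 189 of 189 (binding); stone uses 164 of 170 (slack = 6); mulch uses 117 of 117 (binding); crew uses 186 of 192 (slack = 6).
By complementary slackness, y = 0 for the non-binding constraints.
From A_Bᵀ y = c: 3·y_soil + 5·y_mulch = 29; 6·y_soil + 1·y_mulch = 49.
Solving: y_soil = 8, y_mulch = 1.
Shadow price of soil = 8.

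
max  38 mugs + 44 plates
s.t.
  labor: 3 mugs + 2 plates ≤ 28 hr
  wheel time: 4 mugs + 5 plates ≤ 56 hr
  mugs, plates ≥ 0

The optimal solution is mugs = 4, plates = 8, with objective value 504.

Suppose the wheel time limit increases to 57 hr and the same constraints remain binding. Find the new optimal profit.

Check each constraint at x*: labor 28/28 (tight); wheel time 56/56 (tight).
From A_Bᵀ y = c: 3·y_labor + 4·y_wheel time = 38; 2·y_labor + 5·y_wheel time = 44.
→ y_labor = 2 and y_wheel time = 8.
Δz = y_wheel time·Δb = 8 × (1) = 8, so new z* = 504 + 8 = 512.

512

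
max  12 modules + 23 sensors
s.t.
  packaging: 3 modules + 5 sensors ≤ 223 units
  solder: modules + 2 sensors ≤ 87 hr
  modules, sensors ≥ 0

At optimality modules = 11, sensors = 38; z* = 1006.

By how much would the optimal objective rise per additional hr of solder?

Check each constraint at x*: packaging 223/223 (tight); solder 87/87 (tight).
The binding rows give the dual system: 3·y_packaging + 1·y_solder = 12 and 5·y_packaging + 2·y_solder = 23.
→ y_packaging = 1 and y_solder = 9.
Shadow price of solder = 9.

9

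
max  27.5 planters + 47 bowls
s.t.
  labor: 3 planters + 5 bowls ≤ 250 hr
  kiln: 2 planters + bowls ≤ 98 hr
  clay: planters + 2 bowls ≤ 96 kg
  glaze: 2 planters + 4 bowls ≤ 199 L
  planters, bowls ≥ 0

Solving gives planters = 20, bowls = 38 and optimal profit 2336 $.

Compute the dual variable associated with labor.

Binding: labor and clay. Non-binding: kiln (20 unused), glaze (7 unused).
Slack constraints have shadow price 0 (complementary slackness).
The binding rows give the dual system: 3·y_labor + 1·y_clay = 27.5 and 5·y_labor + 2·y_clay = 47.
→ y_labor = 8 and y_clay = 3.5.
Shadow price of labor = 8.

8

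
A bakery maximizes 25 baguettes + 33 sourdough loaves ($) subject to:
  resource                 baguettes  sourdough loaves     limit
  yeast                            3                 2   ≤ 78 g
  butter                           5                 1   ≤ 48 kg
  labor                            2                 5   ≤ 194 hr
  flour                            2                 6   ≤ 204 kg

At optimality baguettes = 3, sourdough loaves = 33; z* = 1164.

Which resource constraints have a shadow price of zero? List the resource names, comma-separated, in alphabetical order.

yeast: 75/78 (slack 3)
butter: 48/48 (binding)
labor: 171/194 (slack 23)
flour: 204/204 (binding)
By complementary slackness, a constraint with positive slack has shadow price 0 → labor, yeast.

labor, yeast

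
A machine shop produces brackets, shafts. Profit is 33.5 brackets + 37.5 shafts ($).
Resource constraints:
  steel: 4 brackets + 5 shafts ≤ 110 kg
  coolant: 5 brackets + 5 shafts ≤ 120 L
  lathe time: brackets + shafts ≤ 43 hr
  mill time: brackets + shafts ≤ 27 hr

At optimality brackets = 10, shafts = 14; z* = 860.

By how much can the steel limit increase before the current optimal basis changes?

10

Binding constraints: steel, coolant. The basis is B = [[4,5],[5,5]] with det -5.
Per unit increase in steel, x* moves by d = (-1, 1).
The basis stays optimal until brackets reaches 0; allowable increase = 10 kg.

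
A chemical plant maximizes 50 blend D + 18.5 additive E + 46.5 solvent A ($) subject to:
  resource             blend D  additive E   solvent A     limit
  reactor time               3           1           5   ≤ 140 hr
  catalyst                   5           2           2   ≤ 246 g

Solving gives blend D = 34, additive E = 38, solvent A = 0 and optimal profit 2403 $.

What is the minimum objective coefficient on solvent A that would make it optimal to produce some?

48.5

At the optimum: reactor time uses 140 of 140 (binding); catalyst uses 246 of 246 (binding).
The binding rows give the dual system: 3·y_reactor time + 5·y_catalyst = 50 and 1·y_reactor time + 2·y_catalyst = 18.5.
This yields shadow prices y_reactor time = 7.5, y_catalyst = 5.5.
solvent A enters the basis when its profit ≥ yᵀa₃ = 7.5·5 + 5.5·2 = 48.5.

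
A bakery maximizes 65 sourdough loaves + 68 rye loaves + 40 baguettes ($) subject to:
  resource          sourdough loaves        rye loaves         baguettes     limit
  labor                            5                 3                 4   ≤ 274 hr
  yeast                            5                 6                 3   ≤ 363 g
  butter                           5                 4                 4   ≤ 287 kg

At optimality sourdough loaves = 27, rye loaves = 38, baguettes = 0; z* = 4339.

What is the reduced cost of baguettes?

-4

At the optimum: labor uses 249 of 274 (slack = 25); yeast uses 363 of 363 (binding); butter uses 287 of 287 (binding).
By complementary slackness, y = 0 for the non-binding constraint.
From A_Bᵀ y = c: 5·y_yeast + 5·y_butter = 65; 6·y_yeast + 4·y_butter = 68.
→ y_yeast = 8 and y_butter = 5.
Reduced cost of baguettes: c₃ − yᵀa₃ = 40 − (8·3 + 5·4) = 40 − 44 = -4.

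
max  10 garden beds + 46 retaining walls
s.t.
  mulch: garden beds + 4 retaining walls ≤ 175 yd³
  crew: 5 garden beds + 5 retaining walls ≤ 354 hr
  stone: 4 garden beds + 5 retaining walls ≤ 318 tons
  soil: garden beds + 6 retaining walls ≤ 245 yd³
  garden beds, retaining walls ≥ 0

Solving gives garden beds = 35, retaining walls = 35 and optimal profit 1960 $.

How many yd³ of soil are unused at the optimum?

0

soil used = 1·35 + 6·35 = 245; slack = 245 − 245 = 0.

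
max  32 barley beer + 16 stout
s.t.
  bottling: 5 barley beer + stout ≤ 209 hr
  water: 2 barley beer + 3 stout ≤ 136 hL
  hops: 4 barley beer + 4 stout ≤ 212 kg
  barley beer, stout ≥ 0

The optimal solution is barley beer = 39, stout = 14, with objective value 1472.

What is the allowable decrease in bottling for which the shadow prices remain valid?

Binding constraints: bottling, hops. The basis is B = [[5,1],[4,4]] with det 16.
Per unit decrease in bottling, x* moves by d = (-0.25, 0.25).
The basis stays optimal until water becomes binding; allowable decrease = 64 hr.

64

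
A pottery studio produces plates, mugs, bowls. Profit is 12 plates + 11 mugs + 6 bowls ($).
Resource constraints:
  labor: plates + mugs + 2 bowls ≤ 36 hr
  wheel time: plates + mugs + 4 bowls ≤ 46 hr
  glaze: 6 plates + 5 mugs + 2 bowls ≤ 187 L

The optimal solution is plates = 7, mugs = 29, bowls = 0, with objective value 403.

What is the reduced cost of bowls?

Binding: labor and glaze. Non-binding: wheel time (10 unused).
Since wheel time is not tight, its dual is 0.
From A_Bᵀ y = c: 1·y_labor + 6·y_glaze = 12; 1·y_labor + 5·y_glaze = 11.
This yields shadow prices y_labor = 6, y_glaze = 1.
Reduced cost of bowls: c₃ − yᵀa₃ = 6 − (6·2 + 1·2) = 6 − 14 = -8.

-8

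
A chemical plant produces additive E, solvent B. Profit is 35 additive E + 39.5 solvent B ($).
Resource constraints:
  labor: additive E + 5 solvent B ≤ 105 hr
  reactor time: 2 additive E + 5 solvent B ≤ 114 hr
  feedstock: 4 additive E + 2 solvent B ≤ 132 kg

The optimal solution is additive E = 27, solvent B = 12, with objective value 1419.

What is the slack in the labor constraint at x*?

labor used = 1·27 + 5·12 = 87; slack = 105 − 87 = 18.

18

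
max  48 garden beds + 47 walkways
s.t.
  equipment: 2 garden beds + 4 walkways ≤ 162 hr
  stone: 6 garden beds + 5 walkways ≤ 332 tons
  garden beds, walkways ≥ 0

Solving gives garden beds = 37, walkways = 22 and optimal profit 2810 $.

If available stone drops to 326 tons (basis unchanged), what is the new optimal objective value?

2768

Check each constraint at x*: equipment 162/162 (tight); stone 332/332 (tight).
From A_Bᵀ y = c: 2·y_equipment + 6·y_stone = 48; 4·y_equipment + 5·y_stone = 47.
This yields shadow prices y_equipment = 3, y_stone = 7.
Δz = y_stone·Δb = 7 × (-6) = -42, so new z* = 2810 − 42 = 2768.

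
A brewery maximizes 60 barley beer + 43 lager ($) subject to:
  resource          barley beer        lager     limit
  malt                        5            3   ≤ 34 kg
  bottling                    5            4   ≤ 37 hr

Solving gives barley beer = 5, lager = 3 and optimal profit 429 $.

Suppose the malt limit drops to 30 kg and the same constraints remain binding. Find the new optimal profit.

At the optimum: malt uses 34 of 34 (binding); bottling uses 37 of 37 (binding).
The binding rows give the dual system: 5·y_malt + 5·y_bottling = 60 and 3·y_malt + 4·y_bottling = 43.
This yields shadow prices y_malt = 5, y_bottling = 7.
Δz = y_malt·Δb = 5 × (-4) = -20, so new z* = 429 − 20 = 409.

409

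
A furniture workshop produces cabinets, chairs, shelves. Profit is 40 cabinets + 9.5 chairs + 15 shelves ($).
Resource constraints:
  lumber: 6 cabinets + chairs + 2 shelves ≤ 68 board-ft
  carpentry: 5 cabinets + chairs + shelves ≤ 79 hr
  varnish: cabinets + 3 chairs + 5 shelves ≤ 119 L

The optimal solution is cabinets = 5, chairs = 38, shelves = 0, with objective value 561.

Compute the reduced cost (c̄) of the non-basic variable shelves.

At the optimum: lumber uses 68 of 68 (binding); carpentry uses 63 of 79 (slack = 16); varnish uses 119 of 119 (binding).
Slack constraints have shadow price 0 (complementary slackness).
The binding rows give the dual system: 6·y_lumber + 1·y_varnish = 40 and 1·y_lumber + 3·y_varnish = 9.5.
→ y_lumber = 6.5 and y_varnish = 1.
Reduced cost of shelves: c₃ − yᵀa₃ = 15 − (6.5·2 + 1·5) = 15 − 18 = -3.

-3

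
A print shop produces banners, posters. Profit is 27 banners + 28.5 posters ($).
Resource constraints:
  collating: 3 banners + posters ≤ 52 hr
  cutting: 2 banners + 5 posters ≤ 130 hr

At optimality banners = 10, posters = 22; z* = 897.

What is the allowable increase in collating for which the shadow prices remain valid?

143

Binding constraints: collating, cutting. The basis is B = [[3,1],[2,5]] with det 13.
Per unit increase in collating, x* moves by d = (0.3846, -0.1538).
The basis stays optimal until posters reaches 0; allowable increase = 143 hr.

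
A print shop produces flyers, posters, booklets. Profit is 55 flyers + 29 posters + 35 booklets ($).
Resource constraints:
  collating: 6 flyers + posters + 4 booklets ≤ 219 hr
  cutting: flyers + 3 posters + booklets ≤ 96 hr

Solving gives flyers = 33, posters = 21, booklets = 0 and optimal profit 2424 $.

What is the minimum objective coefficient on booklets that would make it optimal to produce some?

39

Both collating and cutting are binding at x*.
From A_Bᵀ y = c: 6·y_collating + 1·y_cutting = 55; 1·y_collating + 3·y_cutting = 29.
This yields shadow prices y_collating = 8, y_cutting = 7.
booklets enters the basis when its profit ≥ yᵀa₃ = 8·4 + 7·1 = 39.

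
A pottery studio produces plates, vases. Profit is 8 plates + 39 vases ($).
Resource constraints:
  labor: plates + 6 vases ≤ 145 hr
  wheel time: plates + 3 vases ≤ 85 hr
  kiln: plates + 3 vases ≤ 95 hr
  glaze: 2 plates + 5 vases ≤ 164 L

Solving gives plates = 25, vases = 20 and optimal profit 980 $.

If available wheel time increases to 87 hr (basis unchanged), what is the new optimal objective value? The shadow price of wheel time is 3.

986

Δb = 2, so new z* = 980 + (3)·(2) = 980 + 6 = 986.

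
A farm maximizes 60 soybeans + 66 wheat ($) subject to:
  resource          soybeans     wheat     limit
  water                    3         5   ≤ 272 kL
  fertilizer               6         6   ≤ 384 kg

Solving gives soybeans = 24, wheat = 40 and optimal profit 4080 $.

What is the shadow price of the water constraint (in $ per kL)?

3

At the optimum: water uses 272 of 272 (binding); fertilizer uses 384 of 384 (binding).
From A_Bᵀ y = c: 3·y_water + 6·y_fertilizer = 60; 5·y_water + 6·y_fertilizer = 66.
This yields shadow prices y_water = 3, y_fertilizer = 8.5.
Shadow price of water = 3.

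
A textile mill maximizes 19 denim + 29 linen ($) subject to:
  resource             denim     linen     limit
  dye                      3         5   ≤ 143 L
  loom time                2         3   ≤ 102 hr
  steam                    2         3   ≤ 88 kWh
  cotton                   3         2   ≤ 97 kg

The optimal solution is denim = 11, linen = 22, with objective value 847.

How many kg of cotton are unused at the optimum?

20

cotton used = 3·11 + 2·22 = 77; slack = 97 − 77 = 20.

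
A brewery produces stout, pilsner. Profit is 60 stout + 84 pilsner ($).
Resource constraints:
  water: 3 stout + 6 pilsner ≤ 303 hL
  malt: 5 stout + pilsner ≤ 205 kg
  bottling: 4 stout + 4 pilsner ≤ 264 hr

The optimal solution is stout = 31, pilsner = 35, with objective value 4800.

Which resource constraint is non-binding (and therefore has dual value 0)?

malt

water: 303/303 (binding)
malt: 190/205 (slack 15)
bottling: 264/264 (binding)
By complementary slackness, a constraint with positive slack has shadow price 0 → malt.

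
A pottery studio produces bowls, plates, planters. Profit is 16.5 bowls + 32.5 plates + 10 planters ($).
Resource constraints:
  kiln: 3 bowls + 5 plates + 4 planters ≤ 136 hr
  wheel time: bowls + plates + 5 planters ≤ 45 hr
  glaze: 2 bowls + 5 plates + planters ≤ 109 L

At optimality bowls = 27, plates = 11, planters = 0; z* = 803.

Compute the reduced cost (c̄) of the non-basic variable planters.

-7

Check each constraint at x*: kiln 136/136 (tight); wheel time 38/45 (slack 7); glaze 109/109 (tight).
Since wheel time is not tight, its dual is 0.
The binding rows give the dual system: 3·y_kiln + 2·y_glaze = 16.5 and 5·y_kiln + 5·y_glaze = 32.5.
Solving: y_kiln = 3.5, y_glaze = 3.
Reduced cost of planters: c₃ − yᵀa₃ = 10 − (3.5·4 + 3·1) = 10 − 17 = -7.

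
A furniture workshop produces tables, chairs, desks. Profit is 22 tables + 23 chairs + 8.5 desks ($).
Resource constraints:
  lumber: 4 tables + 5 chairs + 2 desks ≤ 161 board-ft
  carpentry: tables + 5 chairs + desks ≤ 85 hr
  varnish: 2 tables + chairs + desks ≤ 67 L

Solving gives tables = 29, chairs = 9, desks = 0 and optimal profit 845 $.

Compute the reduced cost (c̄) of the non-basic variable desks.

-2.5

Check each constraint at x*: lumber 161/161 (tight); carpentry 74/85 (slack 11); varnish 67/67 (tight).
By complementary slackness, y = 0 for the non-binding constraint.
From A_Bᵀ y = c: 4·y_lumber + 2·y_varnish = 22; 5·y_lumber + 1·y_varnish = 23.
Solving: y_lumber = 4, y_varnish = 3.
Reduced cost of desks: c₃ − yᵀa₃ = 8.5 − (4·2 + 3·1) = 8.5 − 11 = -2.5.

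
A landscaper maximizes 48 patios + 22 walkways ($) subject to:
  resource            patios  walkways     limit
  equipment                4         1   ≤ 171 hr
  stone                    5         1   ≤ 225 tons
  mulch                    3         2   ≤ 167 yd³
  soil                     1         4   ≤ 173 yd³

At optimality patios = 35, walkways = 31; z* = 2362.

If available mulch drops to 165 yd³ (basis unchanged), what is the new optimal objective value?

2346

Check each constraint at x*: equipment 171/171 (tight); stone 206/225 (slack 19); mulch 167/167 (tight); soil 159/173 (slack 14).
By complementary slackness, y = 0 for the non-binding constraints.
Dual feasibility on the basic columns requires 4·y_equipment + 3·y_mulch = 48, 1·y_equipment + 2·y_mulch = 22.
→ y_equipment = 6 and y_mulch = 8.
Δz = y_mulch·Δb = 8 × (-2) = -16, so new z* = 2362 − 16 = 2346.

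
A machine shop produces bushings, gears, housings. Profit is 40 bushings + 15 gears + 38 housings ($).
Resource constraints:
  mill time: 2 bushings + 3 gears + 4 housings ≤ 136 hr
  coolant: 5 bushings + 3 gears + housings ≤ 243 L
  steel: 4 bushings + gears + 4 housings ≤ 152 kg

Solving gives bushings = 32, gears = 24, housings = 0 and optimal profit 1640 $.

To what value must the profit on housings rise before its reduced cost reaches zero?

At the optimum: mill time uses 136 of 136 (binding); coolant uses 232 of 243 (slack = 11); steel uses 152 of 152 (binding).
Since coolant is not tight, its dual is 0.
The binding rows give the dual system: 2·y_mill time + 4·y_steel = 40 and 3·y_mill time + 1·y_steel = 15.
→ y_mill time = 2 and y_steel = 9.
housings enters the basis when its profit ≥ yᵀa₃ = 2·4 + 9·4 = 44.

44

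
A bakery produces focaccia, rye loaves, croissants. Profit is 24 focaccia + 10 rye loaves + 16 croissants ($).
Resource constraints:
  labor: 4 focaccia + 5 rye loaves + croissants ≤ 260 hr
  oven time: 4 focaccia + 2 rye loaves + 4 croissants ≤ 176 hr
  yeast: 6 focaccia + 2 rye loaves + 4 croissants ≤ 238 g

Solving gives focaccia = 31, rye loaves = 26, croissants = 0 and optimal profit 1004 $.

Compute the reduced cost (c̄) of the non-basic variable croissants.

-4

At the optimum: labor uses 254 of 260 (slack = 6); oven time uses 176 of 176 (binding); yeast uses 238 of 238 (binding).
Since labor is not tight, its dual is 0.
From A_Bᵀ y = c: 4·y_oven time + 6·y_yeast = 24; 2·y_oven time + 2·y_yeast = 10.
This yields shadow prices y_oven time = 3, y_yeast = 2.
Reduced cost of croissants: c₃ − yᵀa₃ = 16 − (3·4 + 2·4) = 16 − 20 = -4.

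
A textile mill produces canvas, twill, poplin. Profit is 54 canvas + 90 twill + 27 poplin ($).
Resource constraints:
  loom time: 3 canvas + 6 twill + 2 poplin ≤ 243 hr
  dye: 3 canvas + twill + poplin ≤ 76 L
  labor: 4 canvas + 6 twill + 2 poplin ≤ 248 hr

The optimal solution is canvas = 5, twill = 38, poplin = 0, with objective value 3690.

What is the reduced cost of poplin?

Binding: loom time and labor. Non-binding: dye (23 unused).
Slack constraints have shadow price 0 (complementary slackness).
From A_Bᵀ y = c: 3·y_loom time + 4·y_labor = 54; 6·y_loom time + 6·y_labor = 90.
→ y_loom time = 6 and y_labor = 9.
Reduced cost of poplin: c₃ − yᵀa₃ = 27 − (6·2 + 9·2) = 27 − 30 = -3.

-3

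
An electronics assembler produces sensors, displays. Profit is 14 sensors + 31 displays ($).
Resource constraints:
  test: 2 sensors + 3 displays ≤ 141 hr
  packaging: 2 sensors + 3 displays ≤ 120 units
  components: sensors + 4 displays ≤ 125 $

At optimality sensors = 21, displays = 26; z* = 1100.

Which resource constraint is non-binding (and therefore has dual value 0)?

test

test: 120/141 (slack 21)
packaging: 120/120 (binding)
components: 125/125 (binding)
By complementary slackness, a constraint with positive slack has shadow price 0 → test.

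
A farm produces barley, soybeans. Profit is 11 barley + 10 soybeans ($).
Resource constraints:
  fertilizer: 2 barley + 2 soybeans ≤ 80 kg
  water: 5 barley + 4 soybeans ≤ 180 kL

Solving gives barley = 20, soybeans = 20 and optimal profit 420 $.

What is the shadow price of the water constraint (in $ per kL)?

1

Both fertilizer and water are binding at x*.
Dual feasibility on the basic columns requires 2·y_fertilizer + 5·y_water = 11, 2·y_fertilizer + 4·y_water = 10.
This yields shadow prices y_fertilizer = 3, y_water = 1.
Shadow price of water = 1.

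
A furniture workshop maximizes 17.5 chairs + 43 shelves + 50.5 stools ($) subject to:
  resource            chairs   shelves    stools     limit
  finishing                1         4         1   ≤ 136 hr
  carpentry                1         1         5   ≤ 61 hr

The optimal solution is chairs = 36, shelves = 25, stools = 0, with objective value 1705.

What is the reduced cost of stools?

At the optimum: finishing uses 136 of 136 (binding); carpentry uses 61 of 61 (binding).
Dual feasibility on the basic columns requires 1·y_finishing + 1·y_carpentry = 17.5, 4·y_finishing + 1·y_carpentry = 43.
Solving: y_finishing = 8.5, y_carpentry = 9.
Reduced cost of stools: c₃ − yᵀa₃ = 50.5 − (8.5·1 + 9·5) = 50.5 − 53.5 = -3.

-3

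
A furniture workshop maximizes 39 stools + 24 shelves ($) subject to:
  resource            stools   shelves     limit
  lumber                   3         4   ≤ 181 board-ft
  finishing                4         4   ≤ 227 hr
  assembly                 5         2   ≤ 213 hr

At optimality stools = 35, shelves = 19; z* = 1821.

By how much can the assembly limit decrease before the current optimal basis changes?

Binding constraints: lumber, assembly. The basis is B = [[3,4],[5,2]] with det -14.
Per unit decrease in assembly, x* moves by d = (-0.2857, 0.2143).
The basis stays optimal until stools reaches 0; allowable decrease = 122.5 hr.

122.5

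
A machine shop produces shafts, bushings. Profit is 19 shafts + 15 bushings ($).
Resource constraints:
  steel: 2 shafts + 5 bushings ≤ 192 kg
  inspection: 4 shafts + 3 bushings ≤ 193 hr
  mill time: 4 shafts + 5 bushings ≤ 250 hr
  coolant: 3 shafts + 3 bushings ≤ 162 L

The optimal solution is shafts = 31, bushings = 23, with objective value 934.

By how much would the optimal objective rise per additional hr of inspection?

4

At the optimum: steel uses 177 of 192 (slack = 15); inspection uses 193 of 193 (binding); mill time uses 239 of 250 (slack = 11); coolant uses 162 of 162 (binding).
By complementary slackness, y = 0 for the non-binding constraints.
The binding rows give the dual system: 4·y_inspection + 3·y_coolant = 19 and 3·y_inspection + 3·y_coolant = 15.
Solving: y_inspection = 4, y_coolant = 1.
Shadow price of inspection = 4.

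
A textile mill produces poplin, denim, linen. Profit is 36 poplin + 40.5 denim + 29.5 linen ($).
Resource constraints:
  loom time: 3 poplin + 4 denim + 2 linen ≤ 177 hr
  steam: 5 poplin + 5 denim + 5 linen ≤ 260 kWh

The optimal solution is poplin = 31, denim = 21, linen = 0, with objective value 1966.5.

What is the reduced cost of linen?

Check each constraint at x*: loom time 177/177 (tight); steam 260/260 (tight).
The binding rows give the dual system: 3·y_loom time + 5·y_steam = 36 and 4·y_loom time + 5·y_steam = 40.5.
This yields shadow prices y_loom time = 4.5, y_steam = 4.5.
Reduced cost of linen: c₃ − yᵀa₃ = 29.5 − (4.5·2 + 4.5·5) = 29.5 − 31.5 = -2.

-2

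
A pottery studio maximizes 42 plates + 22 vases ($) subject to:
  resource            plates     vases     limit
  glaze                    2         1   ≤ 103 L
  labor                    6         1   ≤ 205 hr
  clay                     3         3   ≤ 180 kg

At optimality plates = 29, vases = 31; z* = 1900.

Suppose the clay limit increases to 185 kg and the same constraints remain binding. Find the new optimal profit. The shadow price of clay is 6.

1930

Δb = 5, so new z* = 1900 + (6)·(5) = 1900 + 30 = 1930.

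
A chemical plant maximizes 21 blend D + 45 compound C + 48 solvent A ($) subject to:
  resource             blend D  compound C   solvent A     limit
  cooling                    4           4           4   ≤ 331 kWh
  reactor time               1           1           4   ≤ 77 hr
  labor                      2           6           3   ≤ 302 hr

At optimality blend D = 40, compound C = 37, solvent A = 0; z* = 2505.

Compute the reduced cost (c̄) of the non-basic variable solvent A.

Binding: reactor time and labor. Non-binding: cooling (23 unused).
By complementary slackness, y = 0 for the non-binding constraint.
Dual feasibility on the basic columns requires 1·y_reactor time + 2·y_labor = 21, 1·y_reactor time + 6·y_labor = 45.
→ y_reactor time = 9 and y_labor = 6.
Reduced cost of solvent A: c₃ − yᵀa₃ = 48 − (9·4 + 6·3) = 48 − 54 = -6.

-6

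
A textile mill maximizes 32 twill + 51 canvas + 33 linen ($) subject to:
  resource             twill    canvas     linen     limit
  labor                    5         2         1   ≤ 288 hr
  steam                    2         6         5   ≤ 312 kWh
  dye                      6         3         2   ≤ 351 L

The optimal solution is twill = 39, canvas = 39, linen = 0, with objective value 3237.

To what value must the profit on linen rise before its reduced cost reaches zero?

41

At the optimum: labor uses 273 of 288 (slack = 15); steam uses 312 of 312 (binding); dye uses 351 of 351 (binding).
Since labor is not tight, its dual is 0.
From A_Bᵀ y = c: 2·y_steam + 6·y_dye = 32; 6·y_steam + 3·y_dye = 51.
Solving: y_steam = 7, y_dye = 3.
linen enters the basis when its profit ≥ yᵀa₃ = 7·5 + 3·2 = 41.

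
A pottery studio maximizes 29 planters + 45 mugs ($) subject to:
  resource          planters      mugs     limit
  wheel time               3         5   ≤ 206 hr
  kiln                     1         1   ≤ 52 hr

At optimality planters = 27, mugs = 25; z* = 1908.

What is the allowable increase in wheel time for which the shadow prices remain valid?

Binding constraints: wheel time, kiln. The basis is B = [[3,5],[1,1]] with det -2.
Per unit increase in wheel time, x* moves by d = (-0.5, 0.5).
The basis stays optimal until planters reaches 0; allowable increase = 54 hr.

54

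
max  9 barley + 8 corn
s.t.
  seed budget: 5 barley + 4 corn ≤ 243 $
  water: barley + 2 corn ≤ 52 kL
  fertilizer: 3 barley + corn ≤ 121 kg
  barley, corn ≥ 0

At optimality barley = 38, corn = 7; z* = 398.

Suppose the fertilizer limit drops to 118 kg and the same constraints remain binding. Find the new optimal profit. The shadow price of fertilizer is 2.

Δb = -3, so new z* = 398 + (2)·(-3) = 398 − 6 = 392.

392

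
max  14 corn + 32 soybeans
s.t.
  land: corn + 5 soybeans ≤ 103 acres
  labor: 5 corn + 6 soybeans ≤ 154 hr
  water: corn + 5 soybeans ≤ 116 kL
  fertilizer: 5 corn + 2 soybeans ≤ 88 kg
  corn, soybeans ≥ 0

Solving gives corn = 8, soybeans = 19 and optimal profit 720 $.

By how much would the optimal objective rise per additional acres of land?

Check each constraint at x*: land 103/103 (tight); labor 154/154 (tight); water 103/116 (slack 13); fertilizer 78/88 (slack 10).
Since water, fertilizer are not tight, their duals are 0.
Dual feasibility on the basic columns requires 1·y_land + 5·y_labor = 14, 5·y_land + 6·y_labor = 32.
This yields shadow prices y_land = 4, y_labor = 2.
Shadow price of land = 4.

4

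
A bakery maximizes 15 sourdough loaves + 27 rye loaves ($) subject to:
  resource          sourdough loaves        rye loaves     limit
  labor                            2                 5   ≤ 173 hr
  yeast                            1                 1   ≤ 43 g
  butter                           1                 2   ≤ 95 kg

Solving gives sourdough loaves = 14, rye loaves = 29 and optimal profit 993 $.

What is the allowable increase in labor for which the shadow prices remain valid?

42

Binding constraints: labor, yeast. The basis is B = [[2,5],[1,1]] with det -3.
Per unit increase in labor, x* moves by d = (-0.3333, 0.3333).
The basis stays optimal until sourdough loaves reaches 0; allowable increase = 42 hr.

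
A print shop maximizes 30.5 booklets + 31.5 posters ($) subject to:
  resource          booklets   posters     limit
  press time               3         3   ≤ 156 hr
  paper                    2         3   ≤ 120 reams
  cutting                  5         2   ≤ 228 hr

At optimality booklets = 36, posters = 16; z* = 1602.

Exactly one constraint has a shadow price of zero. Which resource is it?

cutting

press time: 156/156 (binding)
paper: 120/120 (binding)
cutting: 212/228 (slack 16)
By complementary slackness, a constraint with positive slack has shadow price 0 → cutting.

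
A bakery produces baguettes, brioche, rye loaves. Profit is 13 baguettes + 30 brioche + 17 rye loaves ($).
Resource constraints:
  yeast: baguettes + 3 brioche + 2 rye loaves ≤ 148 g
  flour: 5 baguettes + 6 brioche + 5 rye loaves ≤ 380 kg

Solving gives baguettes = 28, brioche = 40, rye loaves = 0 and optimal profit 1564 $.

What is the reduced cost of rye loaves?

Both yeast and flour are binding at x*.
The binding rows give the dual system: 1·y_yeast + 5·y_flour = 13 and 3·y_yeast + 6·y_flour = 30.
→ y_yeast = 8 and y_flour = 1.
Reduced cost of rye loaves: c₃ − yᵀa₃ = 17 − (8·2 + 1·5) = 17 − 21 = -4.

-4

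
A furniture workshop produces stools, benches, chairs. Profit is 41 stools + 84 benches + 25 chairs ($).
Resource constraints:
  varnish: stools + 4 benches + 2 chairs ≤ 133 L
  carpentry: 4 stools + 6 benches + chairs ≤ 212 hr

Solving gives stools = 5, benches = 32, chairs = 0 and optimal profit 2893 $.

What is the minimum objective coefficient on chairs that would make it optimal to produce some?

26

Check each constraint at x*: varnish 133/133 (tight); carpentry 212/212 (tight).
From A_Bᵀ y = c: 1·y_varnish + 4·y_carpentry = 41; 4·y_varnish + 6·y_carpentry = 84.
This yields shadow prices y_varnish = 9, y_carpentry = 8.
chairs enters the basis when its profit ≥ yᵀa₃ = 9·2 + 8·1 = 26.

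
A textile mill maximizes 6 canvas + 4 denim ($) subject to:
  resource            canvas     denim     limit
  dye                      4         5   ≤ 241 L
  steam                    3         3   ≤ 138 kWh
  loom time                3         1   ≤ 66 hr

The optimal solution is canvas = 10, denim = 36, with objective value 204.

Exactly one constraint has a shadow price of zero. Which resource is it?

dye: 220/241 (slack 21)
steam: 138/138 (binding)
loom time: 66/66 (binding)
By complementary slackness, a constraint with positive slack has shadow price 0 → dye.

dye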